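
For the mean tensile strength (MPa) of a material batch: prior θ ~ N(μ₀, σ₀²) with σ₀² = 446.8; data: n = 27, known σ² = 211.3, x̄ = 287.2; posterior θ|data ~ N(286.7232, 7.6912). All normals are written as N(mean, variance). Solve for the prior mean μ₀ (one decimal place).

μ₀ = 259.5

The posterior mean is a precision-weighted average: μ_n = (τ₀μ₀ + τ_data·x̄)/(τ₀+τ_data), with τ₀=1/σ₀² and τ_data=n/σ².
Here τ₀ = 1/446.8 = 0.002238 and τ_data = 27/211.3 = 0.127780, so τ_n = 0.130018.
Rearranging for μ₀: μ₀ = (μ_n·τ_n − τ_data·x̄)/τ₀ = (286.7232·0.130018 − 0.127780·287.2) / 0.002238 = 0.580761/0.002238 ≈ 259.5.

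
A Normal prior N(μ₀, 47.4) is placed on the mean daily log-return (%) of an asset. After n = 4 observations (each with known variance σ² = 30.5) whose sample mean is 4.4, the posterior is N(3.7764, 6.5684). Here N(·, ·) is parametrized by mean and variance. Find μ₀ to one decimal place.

μ₀ = -0.1

The posterior mean is a precision-weighted average: μ_n = (τ₀μ₀ + τ_data·x̄)/(τ₀+τ_data), with τ₀=1/σ₀² and τ_data=n/σ².
Here τ₀ = 1/47.4 = 0.021097 and τ_data = 4/30.5 = 0.131148, so τ_n = 0.152245.
Rearranging for μ₀: μ₀ = (μ_n·τ_n − τ_data·x̄)/τ₀ = (3.7764·0.152245 − 0.131148·4.4) / 0.021097 = -0.002113/0.021097 ≈ -0.1.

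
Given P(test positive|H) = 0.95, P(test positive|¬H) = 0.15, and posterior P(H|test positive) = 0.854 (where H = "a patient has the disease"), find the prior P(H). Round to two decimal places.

Bayes' rule in odds form gives O(H|E) = O(H)·[P(E|H)/P(E|¬H)], hence O(H) = O(H|E)/LR.
Posterior odds = 0.854/(1−0.854) = 5.8493. LR = 0.95/0.15 = 6.3333.
Prior odds = 5.8493/6.3333 = 0.9236, so P(H) = 0.9236/(1+0.9236) ≈ 0.48.

P(H) = 0.48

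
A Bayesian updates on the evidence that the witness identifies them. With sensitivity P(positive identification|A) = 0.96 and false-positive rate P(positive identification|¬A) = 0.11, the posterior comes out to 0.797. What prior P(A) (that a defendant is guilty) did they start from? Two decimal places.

In odds form, posterior odds = prior odds × likelihood ratio, so prior odds = posterior odds ÷ LR.
Posterior odds = 0.797/(1−0.797) = 3.9261. LR = 0.96/0.11 = 8.7273.
Prior odds = 3.9261/8.7273 = 0.4499, so P(A) = 0.4499/(1+0.4499) ≈ 0.31.

P(A) = 0.31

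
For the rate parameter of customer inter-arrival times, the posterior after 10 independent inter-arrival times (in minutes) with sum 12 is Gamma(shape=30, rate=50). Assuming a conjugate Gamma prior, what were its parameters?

Gamma(shape=20, rate=38)

For an exponential likelihood with a Gamma(α, β) prior on the rate, n observations with total T give posterior Gamma(α+n, β+T).
So α = 30 − 10 = 20 and β = 50 − 12 = 38.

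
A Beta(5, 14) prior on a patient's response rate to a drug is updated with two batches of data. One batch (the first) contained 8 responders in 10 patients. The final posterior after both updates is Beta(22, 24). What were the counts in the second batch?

Because Beta–binomial updating is additive in the counts, the combined data contributed (α_post−α_prior, β_post−β_prior) successes and failures.
Total across both batches: 22−5=17 responders, 24−14=10 non-responders.
Subtract the first batch: 17−8=9 responders and 10−2=8 non-responders.

9 responders and 8 non-responders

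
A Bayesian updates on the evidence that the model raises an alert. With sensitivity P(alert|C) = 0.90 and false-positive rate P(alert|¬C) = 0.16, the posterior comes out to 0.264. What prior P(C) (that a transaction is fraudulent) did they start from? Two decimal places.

Bayes' rule in odds form gives O(C|E) = O(C)·[P(E|C)/P(E|¬C)], hence O(C) = O(C|E)/LR.
Posterior odds = 0.264/(1−0.264) = 0.3587. LR = 0.90/0.16 = 5.6250.
Prior odds = 0.3587/5.6250 = 0.0638, so P(C) = 0.0638/(1+0.0638) ≈ 0.06.

P(C) = 0.06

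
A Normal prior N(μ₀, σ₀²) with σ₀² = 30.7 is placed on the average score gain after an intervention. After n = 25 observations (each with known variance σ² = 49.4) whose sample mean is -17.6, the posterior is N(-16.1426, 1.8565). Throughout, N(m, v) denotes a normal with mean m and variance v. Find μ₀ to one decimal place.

μ₀ = 6.5

With known observation variance, the Normal–Normal posterior has precision τ_n = τ₀ + n/σ² and mean μ_n = (τ₀μ₀ + (n/σ²)x̄)/τ_n.
Here τ₀ = 1/30.7 = 0.032573 and τ_data = 25/49.4 = 0.506073, so τ_n = 0.538646.
Rearranging for μ₀: μ₀ = (μ_n·τ_n − τ_data·x̄)/τ₀ = (-16.1426·0.538646 − 0.506073·-17.6) / 0.032573 = 0.211738/0.032573 ≈ 6.5.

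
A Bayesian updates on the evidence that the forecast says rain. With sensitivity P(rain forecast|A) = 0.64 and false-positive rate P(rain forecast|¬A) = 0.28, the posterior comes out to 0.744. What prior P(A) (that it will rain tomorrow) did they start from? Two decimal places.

P(A) = 0.56

In odds form, posterior odds = prior odds × likelihood ratio, so prior odds = posterior odds ÷ LR.
Posterior odds = 0.744/(1−0.744) = 2.9062. LR = 0.64/0.28 = 2.2857.
Prior odds = 2.9062/2.2857 = 1.2715, so P(A) = 1.2715/(1+1.2715) ≈ 0.56.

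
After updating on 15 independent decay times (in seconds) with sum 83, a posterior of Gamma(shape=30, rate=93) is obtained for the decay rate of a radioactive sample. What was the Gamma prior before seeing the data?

For an exponential likelihood with a Gamma(α, β) prior on the rate, n observations with total T give posterior Gamma(α+n, β+T).
So α = 30 − 15 = 15 and β = 93 − 83 = 10.

Gamma(shape=15, rate=10)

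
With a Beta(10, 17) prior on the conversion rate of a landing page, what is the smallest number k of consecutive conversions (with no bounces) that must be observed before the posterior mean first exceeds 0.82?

After k conversions and 0 bounces the posterior is Beta(10+k, 17), with mean (10+k)/(10+17+k).
Set (10+k)/(27+k) > 0.82 and solve: k > (0.82·27 − 10)/(1 − 0.82) = 67.444.
The smallest integer exceeding 67.444 is 68.

k = 68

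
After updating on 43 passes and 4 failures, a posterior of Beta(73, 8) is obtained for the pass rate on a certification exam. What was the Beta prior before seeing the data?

Beta(30, 4)

A Beta(a, b) prior with s successes and f failures in binomial data gives a Beta(a+s, b+f) posterior.
So a = 73 − 43 = 30 and b = 8 − 4 = 4.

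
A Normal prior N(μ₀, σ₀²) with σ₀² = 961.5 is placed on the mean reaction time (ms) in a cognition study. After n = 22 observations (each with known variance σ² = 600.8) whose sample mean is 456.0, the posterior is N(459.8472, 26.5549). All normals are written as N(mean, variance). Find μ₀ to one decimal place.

μ₀ = 595.3

With known observation variance, the Normal–Normal posterior has precision τ_n = τ₀ + n/σ² and mean μ_n = (τ₀μ₀ + (n/σ²)x̄)/τ_n.
Here τ₀ = 1/961.5 = 0.001040 and τ_data = 22/600.8 = 0.036618, so τ_n = 0.037658.
Rearranging for μ₀: μ₀ = (μ_n·τ_n − τ_data·x̄)/τ₀ = (459.8472·0.037658 − 0.036618·456.0) / 0.001040 = 0.619118/0.001040 ≈ 595.3.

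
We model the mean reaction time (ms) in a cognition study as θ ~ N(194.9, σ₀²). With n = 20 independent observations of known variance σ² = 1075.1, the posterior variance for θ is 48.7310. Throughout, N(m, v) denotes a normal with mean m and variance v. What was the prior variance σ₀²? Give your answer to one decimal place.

Posterior precision equals prior precision plus data precision: 1/σ_n² = 1/σ₀² + n/σ².
So 1/σ₀² = 1/48.7310 − 20/1075.1 = 0.020521 − 0.018603 = 0.001918.
Hence σ₀² = 1/0.001918 ≈ 521.4.

σ₀² = 521.4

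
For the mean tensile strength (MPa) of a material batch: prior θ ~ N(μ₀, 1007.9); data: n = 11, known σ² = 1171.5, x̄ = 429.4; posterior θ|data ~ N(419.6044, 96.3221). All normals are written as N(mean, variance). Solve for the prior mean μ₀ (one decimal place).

μ₀ = 326.9

With known observation variance, the Normal–Normal posterior has precision τ_n = τ₀ + n/σ² and mean μ_n = (τ₀μ₀ + (n/σ²)x̄)/τ_n.
Here τ₀ = 1/1007.9 = 0.000992 and τ_data = 11/1171.5 = 0.009390, so τ_n = 0.010382.
Rearranging for μ₀: μ₀ = (μ_n·τ_n − τ_data·x̄)/τ₀ = (419.6044·0.010382 − 0.009390·429.4) / 0.000992 = 0.324267/0.000992 ≈ 326.9.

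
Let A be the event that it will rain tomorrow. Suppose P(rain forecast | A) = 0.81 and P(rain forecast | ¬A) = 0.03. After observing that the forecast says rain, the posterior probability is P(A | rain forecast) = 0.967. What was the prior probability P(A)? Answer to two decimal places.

P(A) = 0.52

Bayes' rule in odds form gives O(A|E) = O(A)·[P(E|A)/P(E|¬A)], hence O(A) = O(A|E)/LR.
Posterior odds = 0.967/(1−0.967) = 29.3030. LR = 0.81/0.03 = 27.0000.
Prior odds = 29.3030/27.0000 = 1.0853, so P(A) = 1.0853/(1+1.0853) ≈ 0.52.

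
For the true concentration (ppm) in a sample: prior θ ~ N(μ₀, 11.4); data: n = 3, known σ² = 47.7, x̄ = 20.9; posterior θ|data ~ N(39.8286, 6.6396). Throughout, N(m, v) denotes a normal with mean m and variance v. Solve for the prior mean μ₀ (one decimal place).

μ₀ = 53.4

The posterior mean is a precision-weighted average: μ_n = (τ₀μ₀ + τ_data·x̄)/(τ₀+τ_data), with τ₀=1/σ₀² and τ_data=n/σ².
Here τ₀ = 1/11.4 = 0.087719 and τ_data = 3/47.7 = 0.062893, so τ_n = 0.150612.
Rearranging for μ₀: μ₀ = (μ_n·τ_n − τ_data·x̄)/τ₀ = (39.8286·0.150612 − 0.062893·20.9) / 0.087719 = 4.684201/0.087719 ≈ 53.4.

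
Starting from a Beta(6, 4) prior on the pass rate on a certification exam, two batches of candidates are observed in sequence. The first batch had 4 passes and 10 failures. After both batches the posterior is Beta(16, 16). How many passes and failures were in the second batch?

6 passes and 2 failures

Because Beta–binomial updating is additive in the counts, the combined data contributed (α_post−α_prior, β_post−β_prior) successes and failures.
Total across both batches: 16−6=10 passes, 16−4=12 failures.
Subtract the first batch: 10−4=6 passes and 12−10=2 failures.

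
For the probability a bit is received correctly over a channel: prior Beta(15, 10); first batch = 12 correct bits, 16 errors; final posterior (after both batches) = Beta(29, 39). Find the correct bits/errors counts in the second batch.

2 correct bits and 13 errors

Because Beta–binomial updating is additive in the counts, the combined data contributed (α_post−α_prior, β_post−β_prior) successes and failures.
Total across both batches: 29−15=14 correct bits, 39−10=29 errors.
Subtract the first batch: 14−12=2 correct bits and 29−16=13 errors.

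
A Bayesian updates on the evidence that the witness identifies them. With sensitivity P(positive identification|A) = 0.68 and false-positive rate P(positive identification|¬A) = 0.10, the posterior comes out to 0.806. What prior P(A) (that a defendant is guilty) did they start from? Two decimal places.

In odds form, posterior odds = prior odds × likelihood ratio, so prior odds = posterior odds ÷ LR.
Posterior odds = 0.806/(1−0.806) = 4.1546. LR = 0.68/0.10 = 6.8000.
Prior odds = 4.1546/6.8000 = 0.6110, so P(A) = 0.6110/(1+0.6110) ≈ 0.38.

P(A) = 0.38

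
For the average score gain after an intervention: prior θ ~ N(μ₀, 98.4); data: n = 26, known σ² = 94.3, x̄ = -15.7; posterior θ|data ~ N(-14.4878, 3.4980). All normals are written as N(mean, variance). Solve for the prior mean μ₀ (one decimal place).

μ₀ = 18.4

With known observation variance, the Normal–Normal posterior has precision τ_n = τ₀ + n/σ² and mean μ_n = (τ₀μ₀ + (n/σ²)x̄)/τ_n.
Here τ₀ = 1/98.4 = 0.010163 and τ_data = 26/94.3 = 0.275716, so τ_n = 0.285879.
Rearranging for μ₀: μ₀ = (μ_n·τ_n − τ_data·x̄)/τ₀ = (-14.4878·0.285879 − 0.275716·-15.7) / 0.010163 = 0.186983/0.010163 ≈ 18.4.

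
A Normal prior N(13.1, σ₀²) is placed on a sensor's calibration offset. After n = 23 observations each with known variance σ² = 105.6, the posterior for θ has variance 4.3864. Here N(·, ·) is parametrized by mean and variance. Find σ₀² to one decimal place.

Posterior precision equals prior precision plus data precision: 1/σ_n² = 1/σ₀² + n/σ².
So 1/σ₀² = 1/4.3864 − 23/105.6 = 0.227977 − 0.217803 = 0.010174.
Hence σ₀² = 1/0.010174 ≈ 98.3.

σ₀² = 98.3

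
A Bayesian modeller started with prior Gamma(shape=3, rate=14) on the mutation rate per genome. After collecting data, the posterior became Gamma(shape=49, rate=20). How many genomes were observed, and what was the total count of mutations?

Gamma–Poisson conjugacy: posterior shape = α + Σxᵢ, posterior rate = β + n.
Matching: Σxᵢ = 49 − 3 = 46 and n = 20 − 14 = 6.

n = 6 genomes with total 46 mutations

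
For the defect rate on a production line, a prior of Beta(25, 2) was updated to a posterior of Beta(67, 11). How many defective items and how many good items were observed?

42 defective items and 9 good items

Beta is conjugate to the binomial likelihood: posterior = Beta(a+s, b+f).
So s = 67 − 25 = 42 and f = 11 − 2 = 9.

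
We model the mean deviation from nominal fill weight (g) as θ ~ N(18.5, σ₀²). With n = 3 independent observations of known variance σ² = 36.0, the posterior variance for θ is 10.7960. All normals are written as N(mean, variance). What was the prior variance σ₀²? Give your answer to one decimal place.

σ₀² = 107.6

Posterior precision equals prior precision plus data precision: 1/σ_n² = 1/σ₀² + n/σ².
So 1/σ₀² = 1/10.7960 − 3/36.0 = 0.092627 − 0.083333 = 0.009294.
Hence σ₀² = 1/0.009294 ≈ 107.6.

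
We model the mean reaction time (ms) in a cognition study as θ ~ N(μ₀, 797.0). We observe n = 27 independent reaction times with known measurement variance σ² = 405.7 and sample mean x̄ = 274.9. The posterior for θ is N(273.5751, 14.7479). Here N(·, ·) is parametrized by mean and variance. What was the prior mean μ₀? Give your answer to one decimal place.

μ₀ = 203.3

The posterior mean is a precision-weighted average: μ_n = (τ₀μ₀ + τ_data·x̄)/(τ₀+τ_data), with τ₀=1/σ₀² and τ_data=n/σ².
Here τ₀ = 1/797.0 = 0.001255 and τ_data = 27/405.7 = 0.066552, so τ_n = 0.067807.
Rearranging for μ₀: μ₀ = (μ_n·τ_n − τ_data·x̄)/τ₀ = (273.5751·0.067807 − 0.066552·274.9) / 0.001255 = 0.255162/0.001255 ≈ 203.3.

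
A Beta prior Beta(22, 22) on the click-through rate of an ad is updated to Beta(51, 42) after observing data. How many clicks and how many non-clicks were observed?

Under Beta–binomial conjugacy the posterior parameters are (α+s, β+f).
Match parameters: s=51−22=29, f=42−22=20.

29 clicks and 20 non-clicks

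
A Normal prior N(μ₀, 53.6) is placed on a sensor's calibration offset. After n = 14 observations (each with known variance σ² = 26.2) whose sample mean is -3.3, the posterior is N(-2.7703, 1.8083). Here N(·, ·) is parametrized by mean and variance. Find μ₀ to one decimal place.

μ₀ = 12.4

The posterior mean is a precision-weighted average: μ_n = (τ₀μ₀ + τ_data·x̄)/(τ₀+τ_data), with τ₀=1/σ₀² and τ_data=n/σ².
Here τ₀ = 1/53.6 = 0.018657 and τ_data = 14/26.2 = 0.534351, so τ_n = 0.553008.
Rearranging for μ₀: μ₀ = (μ_n·τ_n − τ_data·x̄)/τ₀ = (-2.7703·0.553008 − 0.534351·-3.3) / 0.018657 = 0.231360/0.018657 ≈ 12.4.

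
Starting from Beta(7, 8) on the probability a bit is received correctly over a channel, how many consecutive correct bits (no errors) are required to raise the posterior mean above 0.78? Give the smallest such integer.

k = 22

After k correct bits and 0 errors the posterior is Beta(7+k, 8), with mean (7+k)/(7+8+k).
Set (7+k)/(15+k) > 0.78 and solve: k > (0.78·15 − 7)/(1 − 0.78) = 21.364.
The smallest integer exceeding 21.364 is 22, and checking k=22: (29)/(37) = 0.7838 > 0.78.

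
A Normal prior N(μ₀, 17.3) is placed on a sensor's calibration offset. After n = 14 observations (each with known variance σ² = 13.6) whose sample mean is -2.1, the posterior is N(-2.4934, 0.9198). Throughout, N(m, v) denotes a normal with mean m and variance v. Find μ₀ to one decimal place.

μ₀ = -9.5

With known observation variance, the Normal–Normal posterior has precision τ_n = τ₀ + n/σ² and mean μ_n = (τ₀μ₀ + (n/σ²)x̄)/τ_n.
Here τ₀ = 1/17.3 = 0.057803 and τ_data = 14/13.6 = 1.029412, so τ_n = 1.087215.
Rearranging for μ₀: μ₀ = (μ_n·τ_n − τ_data·x̄)/τ₀ = (-2.4934·1.087215 − 1.029412·-2.1) / 0.057803 = -0.549097/0.057803 ≈ -9.5.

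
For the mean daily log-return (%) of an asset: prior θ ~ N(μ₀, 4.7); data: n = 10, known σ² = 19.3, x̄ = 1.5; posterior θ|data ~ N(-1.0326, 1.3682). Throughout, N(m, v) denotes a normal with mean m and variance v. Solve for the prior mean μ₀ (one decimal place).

μ₀ = -7.2

With known observation variance, the Normal–Normal posterior has precision τ_n = τ₀ + n/σ² and mean μ_n = (τ₀μ₀ + (n/σ²)x̄)/τ_n.
Here τ₀ = 1/4.7 = 0.212766 and τ_data = 10/19.3 = 0.518135, so τ_n = 0.730901.
Rearranging for μ₀: μ₀ = (μ_n·τ_n − τ_data·x̄)/τ₀ = (-1.0326·0.730901 − 0.518135·1.5) / 0.212766 = -1.531931/0.212766 ≈ -7.2.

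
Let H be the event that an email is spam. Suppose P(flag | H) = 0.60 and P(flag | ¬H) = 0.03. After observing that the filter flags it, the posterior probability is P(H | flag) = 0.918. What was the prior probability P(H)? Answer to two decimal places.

P(H) = 0.36

Bayes' rule in odds form gives O(H|E) = O(H)·[P(E|H)/P(E|¬H)], hence O(H) = O(H|E)/LR.
Posterior odds = 0.918/(1−0.918) = 11.1951. LR = 0.60/0.03 = 20.0000.
Prior odds = 11.1951/20.0000 = 0.5598, so P(H) = 0.5598/(1+0.5598) ≈ 0.36.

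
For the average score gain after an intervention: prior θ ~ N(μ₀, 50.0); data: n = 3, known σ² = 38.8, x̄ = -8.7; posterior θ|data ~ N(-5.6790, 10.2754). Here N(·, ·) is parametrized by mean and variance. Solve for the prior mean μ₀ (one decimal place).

μ₀ = 6.0

The posterior mean is a precision-weighted average: μ_n = (τ₀μ₀ + τ_data·x̄)/(τ₀+τ_data), with τ₀=1/σ₀² and τ_data=n/σ².
Here τ₀ = 1/50.0 = 0.020000 and τ_data = 3/38.8 = 0.077320, so τ_n = 0.097320.
Rearranging for μ₀: μ₀ = (μ_n·τ_n − τ_data·x̄)/τ₀ = (-5.6790·0.097320 − 0.077320·-8.7) / 0.020000 = 0.120004/0.020000 ≈ 6.0.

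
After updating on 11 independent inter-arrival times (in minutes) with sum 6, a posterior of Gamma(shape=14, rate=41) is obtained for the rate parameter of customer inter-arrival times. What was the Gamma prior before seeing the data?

For an exponential likelihood with a Gamma(α, β) prior on the rate, n observations with total T give posterior Gamma(α+n, β+T).
So α = 14 − 11 = 3 and β = 41 − 6 = 35.

Gamma(shape=3, rate=35)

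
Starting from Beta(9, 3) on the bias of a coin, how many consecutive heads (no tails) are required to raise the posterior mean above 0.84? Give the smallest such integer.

k = 7

After k heads and 0 tails the posterior is Beta(9+k, 3), with mean (9+k)/(9+3+k).
Set (9+k)/(12+k) > 0.84 and solve: k > (0.84·12 − 9)/(1 − 0.84) = 6.750.
The smallest integer exceeding 6.750 is 7, and checking k=7: (16)/(19) = 0.8421 > 0.84.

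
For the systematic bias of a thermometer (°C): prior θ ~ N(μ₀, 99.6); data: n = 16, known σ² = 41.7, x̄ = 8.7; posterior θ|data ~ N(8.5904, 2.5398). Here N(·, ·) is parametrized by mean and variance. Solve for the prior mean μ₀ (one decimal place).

μ₀ = 4.4

With known observation variance, the Normal–Normal posterior has precision τ_n = τ₀ + n/σ² and mean μ_n = (τ₀μ₀ + (n/σ²)x̄)/τ_n.
Here τ₀ = 1/99.6 = 0.010040 and τ_data = 16/41.7 = 0.383693, so τ_n = 0.393733.
Rearranging for μ₀: μ₀ = (μ_n·τ_n − τ_data·x̄)/τ₀ = (8.5904·0.393733 − 0.383693·8.7) / 0.010040 = 0.044195/0.010040 ≈ 4.4.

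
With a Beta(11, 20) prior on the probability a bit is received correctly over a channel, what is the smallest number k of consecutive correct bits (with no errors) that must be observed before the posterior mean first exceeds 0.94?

k = 303

After k correct bits and 0 errors the posterior is Beta(11+k, 20), with mean (11+k)/(11+20+k).
Set (11+k)/(31+k) > 0.94 and solve: k > (0.94·31 − 11)/(1 − 0.94) = 302.333.
The smallest integer exceeding 302.333 is 303, and checking k=303: (314)/(334) = 0.9401 > 0.94.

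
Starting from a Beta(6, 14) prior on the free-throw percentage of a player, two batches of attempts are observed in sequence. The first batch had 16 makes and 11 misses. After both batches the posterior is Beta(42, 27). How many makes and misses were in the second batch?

20 makes and 2 misses

Sequential conjugate updates are equivalent to a single update on the pooled data, so total successes = posterior α − prior α and total failures = posterior β − prior β.
Total across both batches: 42−6=36 makes, 27−14=13 misses.
Subtract the first batch: 36−16=20 makes and 13−11=2 misses.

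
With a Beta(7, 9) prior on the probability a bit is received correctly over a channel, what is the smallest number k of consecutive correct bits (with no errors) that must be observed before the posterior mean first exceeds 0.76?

After k correct bits and 0 errors the posterior is Beta(7+k, 9), with mean (7+k)/(7+9+k).
Set (7+k)/(16+k) > 0.76 and solve: k > (0.76·16 − 7)/(1 − 0.76) = 21.500.
The smallest integer exceeding 21.500 is 22.

k = 22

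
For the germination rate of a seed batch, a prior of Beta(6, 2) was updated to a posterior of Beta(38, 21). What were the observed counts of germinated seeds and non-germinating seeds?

32 germinated seeds and 19 non-germinating seeds

A Beta(a, b) prior with s successes and f failures in binomial data gives a Beta(a+s, b+f) posterior.
Match parameters: s=38−6=32, f=21−2=19.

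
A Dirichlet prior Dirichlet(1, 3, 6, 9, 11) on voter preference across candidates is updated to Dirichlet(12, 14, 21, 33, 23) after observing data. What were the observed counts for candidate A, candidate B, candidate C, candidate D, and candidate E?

For a Dirichlet(α) prior with multinomial counts c, the posterior is Dirichlet(α + c) componentwise.
Counts are posterior − prior componentwise: 12−1=11, 14−3=11, 21−6=15, 33−9=24, 23−11=12.

counts (11, 11, 15, 24, 12)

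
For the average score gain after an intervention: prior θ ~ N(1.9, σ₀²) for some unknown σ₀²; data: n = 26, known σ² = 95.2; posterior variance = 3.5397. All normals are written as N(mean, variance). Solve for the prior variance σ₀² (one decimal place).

σ₀² = 106.4

Posterior precision equals prior precision plus data precision: 1/σ_n² = 1/σ₀² + n/σ².
So 1/σ₀² = 1/3.5397 − 26/95.2 = 0.282510 − 0.273109 = 0.009401.
Hence σ₀² = 1/0.009401 ≈ 106.4.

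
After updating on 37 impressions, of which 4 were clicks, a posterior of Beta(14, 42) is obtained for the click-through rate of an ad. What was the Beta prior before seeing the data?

Beta is conjugate to the binomial likelihood: posterior = Beta(a+s, b+f).
Subtract the data counts: 14−4=10, 42−33=9.

Beta(10, 9)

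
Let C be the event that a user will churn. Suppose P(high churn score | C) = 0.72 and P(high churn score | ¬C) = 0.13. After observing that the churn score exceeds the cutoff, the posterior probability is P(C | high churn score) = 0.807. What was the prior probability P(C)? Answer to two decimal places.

Bayes' rule in odds form gives O(C|E) = O(C)·[P(E|C)/P(E|¬C)], hence O(C) = O(C|E)/LR.
Posterior odds = 0.807/(1−0.807) = 4.1813. LR = 0.72/0.13 = 5.5385.
Prior odds = 4.1813/5.5385 = 0.7550, so P(C) = 0.7550/(1+0.7550) ≈ 0.43.

P(C) = 0.43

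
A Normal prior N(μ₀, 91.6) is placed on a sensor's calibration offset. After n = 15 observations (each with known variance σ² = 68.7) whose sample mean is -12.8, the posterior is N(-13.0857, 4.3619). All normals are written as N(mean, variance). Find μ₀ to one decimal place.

The posterior mean is a precision-weighted average: μ_n = (τ₀μ₀ + τ_data·x̄)/(τ₀+τ_data), with τ₀=1/σ₀² and τ_data=n/σ².
Here τ₀ = 1/91.6 = 0.010917 and τ_data = 15/68.7 = 0.218341, so τ_n = 0.229258.
Rearranging for μ₀: μ₀ = (μ_n·τ_n − τ_data·x̄)/τ₀ = (-13.0857·0.229258 − 0.218341·-12.8) / 0.010917 = -0.205237/0.010917 ≈ -18.8.

μ₀ = -18.8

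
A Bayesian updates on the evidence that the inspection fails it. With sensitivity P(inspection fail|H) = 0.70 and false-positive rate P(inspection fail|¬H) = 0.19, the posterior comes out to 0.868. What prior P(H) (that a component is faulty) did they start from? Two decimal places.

In odds form, posterior odds = prior odds × likelihood ratio, so prior odds = posterior odds ÷ LR.
Posterior odds = 0.868/(1−0.868) = 6.5758. LR = 0.70/0.19 = 3.6842.
Prior odds = 6.5758/3.6842 = 1.7849, so P(H) = 1.7849/(1+1.7849) ≈ 0.64.

P(H) = 0.64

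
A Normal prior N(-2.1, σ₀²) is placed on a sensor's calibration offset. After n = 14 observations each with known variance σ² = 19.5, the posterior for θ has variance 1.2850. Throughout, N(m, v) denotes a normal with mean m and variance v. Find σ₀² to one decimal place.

For the Normal–Normal model with known σ², precisions add: τ_n = τ₀ + n/σ².
So 1/σ₀² = 1/1.2850 − 14/19.5 = 0.778210 − 0.717949 = 0.060261.
Hence σ₀² = 1/0.060261 ≈ 16.6.

σ₀² = 16.6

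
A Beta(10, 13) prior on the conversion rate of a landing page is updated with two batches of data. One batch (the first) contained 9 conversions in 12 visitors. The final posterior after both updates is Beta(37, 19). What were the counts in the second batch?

18 conversions and 3 bounces

Because Beta–binomial updating is additive in the counts, the combined data contributed (α_post−α_prior, β_post−β_prior) successes and failures.
Total across both batches: 37−10=27 conversions, 19−13=6 bounces.
Subtract the first batch: 27−9=18 conversions and 6−3=3 bounces.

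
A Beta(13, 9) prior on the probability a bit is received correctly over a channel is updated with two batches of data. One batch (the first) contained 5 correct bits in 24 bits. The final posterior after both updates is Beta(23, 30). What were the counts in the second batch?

5 correct bits and 2 errors

Because Beta–binomial updating is additive in the counts, the combined data contributed (α_post−α_prior, β_post−β_prior) successes and failures.
Total across both batches: 23−13=10 correct bits, 30−9=21 errors.
Subtract the first batch: 10−5=5 correct bits and 21−19=2 errors.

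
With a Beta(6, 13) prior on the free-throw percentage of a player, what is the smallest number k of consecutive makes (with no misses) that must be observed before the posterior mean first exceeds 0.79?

After k makes and 0 misses the posterior is Beta(6+k, 13), with mean (6+k)/(6+13+k).
Set (6+k)/(19+k) > 0.79 and solve: k > (0.79·19 − 6)/(1 − 0.79) = 42.905.
The smallest integer exceeding 42.905 is 43, and checking k=43: (49)/(62) = 0.7903 > 0.79.

k = 43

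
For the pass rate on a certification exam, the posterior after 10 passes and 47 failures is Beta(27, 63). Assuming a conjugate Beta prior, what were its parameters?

A Beta(α, β) prior with s successes and f failures in binomial data gives a Beta(α+s, β+f) posterior.
Subtract the data counts: 27−10=17, 63−47=16.

Beta(17, 16)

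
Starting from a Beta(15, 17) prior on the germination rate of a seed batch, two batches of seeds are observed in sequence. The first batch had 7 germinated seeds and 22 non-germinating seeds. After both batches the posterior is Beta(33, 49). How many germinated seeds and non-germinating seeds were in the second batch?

11 germinated seeds and 10 non-germinating seeds

Because Beta–binomial updating is additive in the counts, the combined data contributed (α_post−α_prior, β_post−β_prior) successes and failures.
Total across both batches: 33−15=18 germinated seeds, 49−17=32 non-germinating seeds.
Subtract the first batch: 18−7=11 germinated seeds and 32−22=10 non-germinating seeds.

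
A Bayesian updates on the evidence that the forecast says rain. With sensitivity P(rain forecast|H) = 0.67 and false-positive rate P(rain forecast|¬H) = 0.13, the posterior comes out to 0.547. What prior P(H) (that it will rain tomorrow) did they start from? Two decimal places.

In odds form, posterior odds = prior odds × likelihood ratio, so prior odds = posterior odds ÷ LR.
Posterior odds = 0.547/(1−0.547) = 1.2075. LR = 0.67/0.13 = 5.1538.
Prior odds = 1.2075/5.1538 = 0.2343, so P(H) = 0.2343/(1+0.2343) ≈ 0.19.

P(H) = 0.19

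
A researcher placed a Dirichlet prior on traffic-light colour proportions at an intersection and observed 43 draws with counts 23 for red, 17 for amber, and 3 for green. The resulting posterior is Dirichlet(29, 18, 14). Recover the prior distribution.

Dirichlet(6, 1, 11)

For a Dirichlet(α) prior with multinomial counts c, the posterior is Dirichlet(α + c) componentwise.
Subtract each count from the matching posterior parameter: 29−23=6, 18−17=1, 14−3=11.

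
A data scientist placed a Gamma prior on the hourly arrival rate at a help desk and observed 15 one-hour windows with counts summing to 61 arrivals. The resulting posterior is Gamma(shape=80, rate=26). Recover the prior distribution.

A Gamma(α, β) prior (rate parametrization) on a Poisson rate with n observations summing to S gives posterior Gamma(α+S, β+n).
So α = 80 − 61 = 19 and β = 26 − 15 = 11.

Gamma(shape=19, rate=11)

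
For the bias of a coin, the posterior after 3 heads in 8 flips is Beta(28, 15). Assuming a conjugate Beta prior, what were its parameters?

Beta(25, 10)

Under Beta–binomial conjugacy the posterior parameters are (α+s, β+f).
Subtract the data counts: 28−3=25, 15−5=10.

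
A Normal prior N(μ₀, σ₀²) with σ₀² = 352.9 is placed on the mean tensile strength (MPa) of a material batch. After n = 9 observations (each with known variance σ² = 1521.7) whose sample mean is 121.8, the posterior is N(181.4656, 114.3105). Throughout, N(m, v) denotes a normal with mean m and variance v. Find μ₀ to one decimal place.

μ₀ = 306.0

The posterior mean is a precision-weighted average: μ_n = (τ₀μ₀ + τ_data·x̄)/(τ₀+τ_data), with τ₀=1/σ₀² and τ_data=n/σ².
Here τ₀ = 1/352.9 = 0.002834 and τ_data = 9/1521.7 = 0.005914, so τ_n = 0.008748.
Rearranging for μ₀: μ₀ = (μ_n·τ_n − τ_data·x̄)/τ₀ = (181.4656·0.008748 − 0.005914·121.8) / 0.002834 = 0.867136/0.002834 ≈ 306.0.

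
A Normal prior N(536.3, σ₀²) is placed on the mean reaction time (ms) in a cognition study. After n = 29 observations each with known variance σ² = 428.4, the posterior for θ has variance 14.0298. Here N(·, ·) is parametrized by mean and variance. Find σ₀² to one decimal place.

σ₀² = 279.1

For the Normal–Normal model with known σ², precisions add: τ_n = τ₀ + n/σ².
So 1/σ₀² = 1/14.0298 − 29/428.4 = 0.071277 − 0.067694 = 0.003583.
Hence σ₀² = 1/0.003583 ≈ 279.1.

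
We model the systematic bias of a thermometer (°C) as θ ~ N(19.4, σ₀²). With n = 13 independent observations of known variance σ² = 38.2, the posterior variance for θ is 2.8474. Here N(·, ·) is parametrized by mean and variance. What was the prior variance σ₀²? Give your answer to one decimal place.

σ₀² = 91.9

Posterior precision equals prior precision plus data precision: 1/σ_n² = 1/σ₀² + n/σ².
So 1/σ₀² = 1/2.8474 − 13/38.2 = 0.351198 − 0.340314 = 0.010884.
Hence σ₀² = 1/0.010884 ≈ 91.9.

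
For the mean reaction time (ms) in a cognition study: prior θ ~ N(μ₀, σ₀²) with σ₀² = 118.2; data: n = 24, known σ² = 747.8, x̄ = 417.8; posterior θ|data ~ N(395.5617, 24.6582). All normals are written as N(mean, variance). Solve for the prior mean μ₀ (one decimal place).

μ₀ = 311.2

The posterior mean is a precision-weighted average: μ_n = (τ₀μ₀ + τ_data·x̄)/(τ₀+τ_data), with τ₀=1/σ₀² and τ_data=n/σ².
Here τ₀ = 1/118.2 = 0.008460 and τ_data = 24/747.8 = 0.032094, so τ_n = 0.040554.
Rearranging for μ₀: μ₀ = (μ_n·τ_n − τ_data·x̄)/τ₀ = (395.5617·0.040554 − 0.032094·417.8) / 0.008460 = 2.632736/0.008460 ≈ 311.2.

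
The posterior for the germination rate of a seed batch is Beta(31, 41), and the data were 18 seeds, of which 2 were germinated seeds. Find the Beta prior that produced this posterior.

Beta(29, 25)

Beta is conjugate to the binomial likelihood: posterior = Beta(a+s, b+f).
Subtract the data counts: 31−2=29, 41−16=25.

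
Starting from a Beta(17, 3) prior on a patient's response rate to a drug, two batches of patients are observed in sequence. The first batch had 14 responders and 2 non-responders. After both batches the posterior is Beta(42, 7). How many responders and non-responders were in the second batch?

11 responders and 2 non-responders

Because Beta–binomial updating is additive in the counts, the combined data contributed (α_post−α_prior, β_post−β_prior) successes and failures.
Total across both batches: 42−17=25 responders, 7−3=4 non-responders.
Subtract the first batch: 25−14=11 responders and 4−2=2 non-responders.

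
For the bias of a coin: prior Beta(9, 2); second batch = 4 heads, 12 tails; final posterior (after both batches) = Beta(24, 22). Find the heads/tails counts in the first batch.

Sequential conjugate updates are equivalent to a single update on the pooled data, so total successes = posterior α − prior α and total failures = posterior β − prior β.
Total across both batches: 24−9=15 heads, 22−2=20 tails.
Subtract the second batch: 15−4=11 heads and 20−12=8 tails.

11 heads and 8 tails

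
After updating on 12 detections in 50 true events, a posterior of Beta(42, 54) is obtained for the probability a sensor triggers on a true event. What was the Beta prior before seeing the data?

Under Beta–binomial conjugacy the posterior parameters are (a+s, b+f).
So a = 42 − 12 = 30 and b = 54 − 38 = 16.

Beta(30, 16)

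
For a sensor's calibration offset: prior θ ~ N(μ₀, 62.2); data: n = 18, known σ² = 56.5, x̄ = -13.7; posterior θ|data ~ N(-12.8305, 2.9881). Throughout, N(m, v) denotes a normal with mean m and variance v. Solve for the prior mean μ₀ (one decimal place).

μ₀ = 4.4

The posterior mean is a precision-weighted average: μ_n = (τ₀μ₀ + τ_data·x̄)/(τ₀+τ_data), with τ₀=1/σ₀² and τ_data=n/σ².
Here τ₀ = 1/62.2 = 0.016077 and τ_data = 18/56.5 = 0.318584, so τ_n = 0.334661.
Rearranging for μ₀: μ₀ = (μ_n·τ_n − τ_data·x̄)/τ₀ = (-12.8305·0.334661 − 0.318584·-13.7) / 0.016077 = 0.070733/0.016077 ≈ 4.4.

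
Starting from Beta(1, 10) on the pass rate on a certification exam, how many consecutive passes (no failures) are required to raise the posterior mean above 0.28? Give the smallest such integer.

After k passes and 0 failures the posterior is Beta(1+k, 10), with mean (1+k)/(1+10+k).
Set (1+k)/(11+k) > 0.28 and solve: k > (0.28·11 − 1)/(1 − 0.28) = 2.889.
The smallest integer exceeding 2.889 is 3.

k = 3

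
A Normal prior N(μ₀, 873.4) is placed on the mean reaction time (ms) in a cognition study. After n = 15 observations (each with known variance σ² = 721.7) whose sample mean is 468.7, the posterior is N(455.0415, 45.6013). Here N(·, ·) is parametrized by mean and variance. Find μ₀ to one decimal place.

μ₀ = 207.1

With known observation variance, the Normal–Normal posterior has precision τ_n = τ₀ + n/σ² and mean μ_n = (τ₀μ₀ + (n/σ²)x̄)/τ_n.
Here τ₀ = 1/873.4 = 0.001145 and τ_data = 15/721.7 = 0.020784, so τ_n = 0.021929.
Rearranging for μ₀: μ₀ = (μ_n·τ_n − τ_data·x̄)/τ₀ = (455.0415·0.021929 − 0.020784·468.7) / 0.001145 = 0.237144/0.001145 ≈ 207.1.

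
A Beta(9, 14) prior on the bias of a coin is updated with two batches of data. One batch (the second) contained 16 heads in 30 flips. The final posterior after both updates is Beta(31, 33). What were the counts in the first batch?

6 heads and 5 tails

Because Beta–binomial updating is additive in the counts, the combined data contributed (α_post−α_prior, β_post−β_prior) successes and failures.
Total across both batches: 31−9=22 heads, 33−14=19 tails.
Subtract the second batch: 22−16=6 heads and 19−14=5 tails.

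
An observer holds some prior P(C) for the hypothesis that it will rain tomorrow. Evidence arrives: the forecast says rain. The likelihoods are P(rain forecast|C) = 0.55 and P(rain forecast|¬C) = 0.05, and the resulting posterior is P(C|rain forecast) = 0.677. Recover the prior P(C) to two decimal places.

In odds form, posterior odds = prior odds × likelihood ratio, so prior odds = posterior odds ÷ LR.
Posterior odds = 0.677/(1−0.677) = 2.0960. LR = 0.55/0.05 = 11.0000.
Prior odds = 2.0960/11.0000 = 0.1905, so P(C) = 0.1905/(1+0.1905) ≈ 0.16.

P(C) = 0.16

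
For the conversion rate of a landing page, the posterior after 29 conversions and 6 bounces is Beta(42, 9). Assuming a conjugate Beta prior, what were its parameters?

Under Beta–binomial conjugacy the posterior parameters are (a+s, b+f).
So a = 42 − 29 = 13 and b = 9 − 6 = 3.

Beta(13, 3)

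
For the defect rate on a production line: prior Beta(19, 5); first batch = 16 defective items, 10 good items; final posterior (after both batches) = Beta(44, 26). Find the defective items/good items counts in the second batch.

9 defective items and 11 good items

Because Beta–binomial updating is additive in the counts, the combined data contributed (α_post−α_prior, β_post−β_prior) successes and failures.
Total across both batches: 44−19=25 defective items, 26−5=21 good items.
Subtract the first batch: 25−16=9 defective items and 21−10=11 good items.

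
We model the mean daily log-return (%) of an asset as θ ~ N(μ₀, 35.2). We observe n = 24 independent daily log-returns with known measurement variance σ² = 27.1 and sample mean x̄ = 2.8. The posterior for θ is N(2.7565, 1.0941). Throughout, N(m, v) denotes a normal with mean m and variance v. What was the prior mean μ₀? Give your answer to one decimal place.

The posterior mean is a precision-weighted average: μ_n = (τ₀μ₀ + τ_data·x̄)/(τ₀+τ_data), with τ₀=1/σ₀² and τ_data=n/σ².
Here τ₀ = 1/35.2 = 0.028409 and τ_data = 24/27.1 = 0.885609, so τ_n = 0.914018.
Rearranging for μ₀: μ₀ = (μ_n·τ_n − τ_data·x̄)/τ₀ = (2.7565·0.914018 − 0.885609·2.8) / 0.028409 = 0.039785/0.028409 ≈ 1.4.

μ₀ = 1.4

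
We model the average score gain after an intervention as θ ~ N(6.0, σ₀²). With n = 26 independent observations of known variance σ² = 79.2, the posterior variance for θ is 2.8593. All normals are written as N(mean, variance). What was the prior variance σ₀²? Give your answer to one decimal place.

σ₀² = 46.6

Posterior precision equals prior precision plus data precision: 1/σ_n² = 1/σ₀² + n/σ².
So 1/σ₀² = 1/2.8593 − 26/79.2 = 0.349736 − 0.328283 = 0.021453.
Hence σ₀² = 1/0.021453 ≈ 46.6.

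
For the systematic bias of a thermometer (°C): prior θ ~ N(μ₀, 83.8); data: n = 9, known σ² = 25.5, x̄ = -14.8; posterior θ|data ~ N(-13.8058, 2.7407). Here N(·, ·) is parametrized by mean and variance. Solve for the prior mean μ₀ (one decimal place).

μ₀ = 15.6

The posterior mean is a precision-weighted average: μ_n = (τ₀μ₀ + τ_data·x̄)/(τ₀+τ_data), with τ₀=1/σ₀² and τ_data=n/σ².
Here τ₀ = 1/83.8 = 0.011933 and τ_data = 9/25.5 = 0.352941, so τ_n = 0.364874.
Rearranging for μ₀: μ₀ = (μ_n·τ_n − τ_data·x̄)/τ₀ = (-13.8058·0.364874 − 0.352941·-14.8) / 0.011933 = 0.186149/0.011933 ≈ 15.6.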